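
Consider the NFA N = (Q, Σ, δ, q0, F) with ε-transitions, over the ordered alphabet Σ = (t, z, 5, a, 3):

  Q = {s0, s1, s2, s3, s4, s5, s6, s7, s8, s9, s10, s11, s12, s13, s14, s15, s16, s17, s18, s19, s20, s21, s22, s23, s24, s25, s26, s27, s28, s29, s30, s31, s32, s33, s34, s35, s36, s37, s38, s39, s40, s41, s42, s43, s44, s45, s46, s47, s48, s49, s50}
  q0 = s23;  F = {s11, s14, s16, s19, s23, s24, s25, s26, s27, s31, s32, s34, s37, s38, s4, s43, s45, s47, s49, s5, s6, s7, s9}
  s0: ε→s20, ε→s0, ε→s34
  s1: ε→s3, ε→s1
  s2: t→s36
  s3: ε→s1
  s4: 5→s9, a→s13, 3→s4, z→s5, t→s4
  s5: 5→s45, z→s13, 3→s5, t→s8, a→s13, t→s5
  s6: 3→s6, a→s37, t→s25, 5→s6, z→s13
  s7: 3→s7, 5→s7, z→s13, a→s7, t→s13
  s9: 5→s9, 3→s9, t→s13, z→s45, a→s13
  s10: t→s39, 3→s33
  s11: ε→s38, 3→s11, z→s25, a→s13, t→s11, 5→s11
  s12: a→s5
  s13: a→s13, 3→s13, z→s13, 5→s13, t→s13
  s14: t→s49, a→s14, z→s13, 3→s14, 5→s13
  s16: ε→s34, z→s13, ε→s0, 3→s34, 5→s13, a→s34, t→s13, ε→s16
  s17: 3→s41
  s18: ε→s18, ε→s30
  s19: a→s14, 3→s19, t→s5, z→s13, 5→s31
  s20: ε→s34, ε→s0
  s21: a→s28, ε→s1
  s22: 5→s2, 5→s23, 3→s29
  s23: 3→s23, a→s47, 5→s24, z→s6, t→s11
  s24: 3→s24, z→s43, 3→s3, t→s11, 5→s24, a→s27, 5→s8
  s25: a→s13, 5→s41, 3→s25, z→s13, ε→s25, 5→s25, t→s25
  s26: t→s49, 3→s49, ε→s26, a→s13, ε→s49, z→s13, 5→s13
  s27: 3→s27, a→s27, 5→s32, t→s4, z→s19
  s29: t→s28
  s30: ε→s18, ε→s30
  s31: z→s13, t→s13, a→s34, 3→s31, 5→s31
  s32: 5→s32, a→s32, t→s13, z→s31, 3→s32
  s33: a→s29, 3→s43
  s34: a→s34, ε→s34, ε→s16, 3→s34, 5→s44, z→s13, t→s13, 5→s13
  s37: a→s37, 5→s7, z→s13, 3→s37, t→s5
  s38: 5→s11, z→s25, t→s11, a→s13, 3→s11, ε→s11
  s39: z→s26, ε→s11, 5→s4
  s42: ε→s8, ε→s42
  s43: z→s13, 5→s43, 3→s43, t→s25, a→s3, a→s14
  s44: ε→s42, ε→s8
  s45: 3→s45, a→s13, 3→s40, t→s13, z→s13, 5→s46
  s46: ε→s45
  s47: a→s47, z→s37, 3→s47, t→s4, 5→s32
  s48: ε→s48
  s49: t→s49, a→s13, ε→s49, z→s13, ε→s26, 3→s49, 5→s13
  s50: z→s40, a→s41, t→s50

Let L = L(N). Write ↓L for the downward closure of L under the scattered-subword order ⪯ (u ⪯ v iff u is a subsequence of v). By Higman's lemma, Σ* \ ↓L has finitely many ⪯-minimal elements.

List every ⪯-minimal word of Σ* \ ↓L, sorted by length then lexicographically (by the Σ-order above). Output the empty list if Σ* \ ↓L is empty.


A = [ta, zz, a5t, 5za5].

|Q|=51, |F|=23, |δ|=176 (32 ε).
min D↑ (21 st, q0=0, F={6}): 0:t→1,z→2,5→3,a→4,3→0 1:t→1,z→5,5→1,a→6,3→1 2:t→5,z→6,5→2,a→7,3→2 3:t→1,z→8,5→3,a→9,3→3 4:t→10,z→7,5→11,a→4,3→4 5:t→5,z→6,5→5,a→6,3→5 6:t→6,z→6,5→6,a→6,3→6 7:t→12,z→6,5→13,a→7,3→7 8:t→5,z→6,5→8,a→14,3→8 9:t→10,z→15,5→11,a→9,3→9 10:t→10,z→12,5→16,a→6,3→10 11:t→6,z→17,5→11,a→11,3→11 12:t→12,z→6,5→18,a→6,3→12 13:t→6,z→6,5→13,a→13,3→13 14:t→19,z→6,5→6,a→14,3→14 15:t→12,z→6,5→17,a→14,3→15 16:t→6,z→18,5→16,a→6,3→16 17:t→6,z→6,5→17,a→20,3→17 18:t→6,z→6,5→18,a→6,3→18 19:t→19,z→6,5→6,a→6,3→19 20:t→6,z→6,5→6,a→20,3→20 [Hopcroft].
'ta': run [34, 14, 1] end={s13} rej; 2/2 deletions ∈↓L.
'zz': run [34, 25, 1] end={s13} rej; 2/2 single-dels accept.
'a5t': run [34, 26, 15, 1] end={s13} ∉↓L; 3/3 deletions ∈↓L.
'5za5': run [34, 32, 22, 13, 4] end={s13,s42,s44,s8} rej; 4/4 del acc.
4 obstructions.


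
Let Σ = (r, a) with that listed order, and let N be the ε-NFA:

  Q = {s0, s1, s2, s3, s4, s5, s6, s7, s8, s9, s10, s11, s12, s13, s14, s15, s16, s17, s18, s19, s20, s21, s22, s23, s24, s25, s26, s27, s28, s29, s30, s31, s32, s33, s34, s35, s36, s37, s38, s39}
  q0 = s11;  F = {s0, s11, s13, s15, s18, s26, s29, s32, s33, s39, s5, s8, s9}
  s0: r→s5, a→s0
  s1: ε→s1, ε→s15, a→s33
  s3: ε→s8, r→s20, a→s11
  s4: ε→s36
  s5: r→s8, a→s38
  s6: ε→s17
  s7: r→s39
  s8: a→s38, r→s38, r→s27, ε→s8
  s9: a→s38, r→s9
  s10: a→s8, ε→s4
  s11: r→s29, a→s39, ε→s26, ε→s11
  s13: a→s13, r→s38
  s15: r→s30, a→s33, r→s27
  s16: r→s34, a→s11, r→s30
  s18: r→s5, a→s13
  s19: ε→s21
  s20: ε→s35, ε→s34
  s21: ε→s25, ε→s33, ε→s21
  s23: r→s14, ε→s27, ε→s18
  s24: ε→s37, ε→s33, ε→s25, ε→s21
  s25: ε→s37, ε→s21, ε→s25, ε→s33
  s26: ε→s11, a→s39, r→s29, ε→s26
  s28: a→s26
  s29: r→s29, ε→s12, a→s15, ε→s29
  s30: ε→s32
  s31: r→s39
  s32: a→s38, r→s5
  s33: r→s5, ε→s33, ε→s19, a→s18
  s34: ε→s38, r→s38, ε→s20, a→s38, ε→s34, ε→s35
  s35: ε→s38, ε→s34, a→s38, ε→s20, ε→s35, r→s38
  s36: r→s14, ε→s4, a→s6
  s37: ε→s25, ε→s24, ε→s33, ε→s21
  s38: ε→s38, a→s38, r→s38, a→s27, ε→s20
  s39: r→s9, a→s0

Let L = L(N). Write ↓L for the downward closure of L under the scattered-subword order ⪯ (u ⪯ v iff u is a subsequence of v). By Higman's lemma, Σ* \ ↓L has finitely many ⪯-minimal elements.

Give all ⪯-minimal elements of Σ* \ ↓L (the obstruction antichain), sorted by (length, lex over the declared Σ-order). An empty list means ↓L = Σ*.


|Q|=40, |F|=13, |δ|=95 (47 ε).
min D↑ (13 st, q0=0, F={8}): 0:r→1,a→2 1:r→1,a→3 2:r→4,a→5 3:r→6,a→7 4:r→4,a→8 5:r→9,a→5 6:r→9,a→8 7:r→9,a→10 8:r→8,a→8 9:r→11,a→8 10:r→9,a→12 11:r→8,a→8 12:r→8,a→12.
'ara': N↓-sim [25, 21, 10, 5] end={s20,s27,s34,s35,s38} ∉↓L; 3/3 del acc.
'aarrr': |S_i|=[25, 21, 16, 7, 6, 5] end={s20,s27,s34,s35,s38} rej; 5/5 del acc.
'rarrrr': run [25, 21, 18, 9, 7, 6, 5] end={s20,s27,s34,s35,s38} rej; 6/6 del acc.
'raaaar': N↓-sim [25, 21, 18, 15, 9, 6, 5] end={s20,s27,s34,s35,s38} rej; 6/6 single-dels accept.
4 words, ⪯-incomp.

A = [ara, aarrr, rarrrr, raaaar].


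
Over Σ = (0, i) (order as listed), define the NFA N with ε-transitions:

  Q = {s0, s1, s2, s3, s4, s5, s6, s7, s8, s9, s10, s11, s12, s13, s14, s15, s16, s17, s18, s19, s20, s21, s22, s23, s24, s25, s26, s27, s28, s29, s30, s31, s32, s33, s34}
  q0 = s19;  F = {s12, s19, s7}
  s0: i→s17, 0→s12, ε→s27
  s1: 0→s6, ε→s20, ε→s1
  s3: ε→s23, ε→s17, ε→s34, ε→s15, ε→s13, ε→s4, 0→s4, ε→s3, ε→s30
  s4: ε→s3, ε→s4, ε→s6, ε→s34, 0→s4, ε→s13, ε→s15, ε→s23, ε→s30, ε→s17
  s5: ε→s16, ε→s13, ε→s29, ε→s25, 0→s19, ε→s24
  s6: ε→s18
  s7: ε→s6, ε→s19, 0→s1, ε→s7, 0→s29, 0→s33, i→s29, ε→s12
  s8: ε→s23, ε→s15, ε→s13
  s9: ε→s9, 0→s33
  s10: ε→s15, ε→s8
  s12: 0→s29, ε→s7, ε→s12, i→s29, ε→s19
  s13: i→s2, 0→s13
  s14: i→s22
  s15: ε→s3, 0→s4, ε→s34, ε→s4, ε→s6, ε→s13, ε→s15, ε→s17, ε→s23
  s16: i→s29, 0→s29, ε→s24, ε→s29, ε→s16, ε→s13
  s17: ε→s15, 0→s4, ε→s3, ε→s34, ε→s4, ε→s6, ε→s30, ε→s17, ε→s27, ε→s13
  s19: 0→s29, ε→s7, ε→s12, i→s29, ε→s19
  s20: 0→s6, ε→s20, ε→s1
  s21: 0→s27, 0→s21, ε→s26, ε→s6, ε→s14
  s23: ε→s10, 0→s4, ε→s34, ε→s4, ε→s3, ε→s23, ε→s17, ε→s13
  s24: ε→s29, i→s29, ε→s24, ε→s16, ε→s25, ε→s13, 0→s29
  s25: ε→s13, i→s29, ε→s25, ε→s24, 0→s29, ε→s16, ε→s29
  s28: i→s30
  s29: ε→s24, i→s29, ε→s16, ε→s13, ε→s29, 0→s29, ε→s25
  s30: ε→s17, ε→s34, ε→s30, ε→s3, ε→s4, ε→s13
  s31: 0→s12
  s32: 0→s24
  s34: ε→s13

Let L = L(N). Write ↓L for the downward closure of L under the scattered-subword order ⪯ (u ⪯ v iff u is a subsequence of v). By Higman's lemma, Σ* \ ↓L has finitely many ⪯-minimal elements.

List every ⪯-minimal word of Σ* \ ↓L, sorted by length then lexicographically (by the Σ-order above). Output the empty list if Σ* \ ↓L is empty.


min(Σ*\↓L) = [0, i].

|Q|=35, |F|=3, |δ|=132 (97 ε).
min D↑ (2 st, q0=0, F={1}): 0:0→1,i→1 1:0→1,i→1 (ε-aug+det+¬).
'0': run [14, 11] end={s1,s13,s16,s18,s2,s20,s24,s25,s29,s33,s6} rej; 1/1 single-dels accept.
'i': run [14, 6] end={s13,s16,s2,s24,s25,s29} ∉↓L; 1/1 del acc.
2 words, ⪯-incomp.


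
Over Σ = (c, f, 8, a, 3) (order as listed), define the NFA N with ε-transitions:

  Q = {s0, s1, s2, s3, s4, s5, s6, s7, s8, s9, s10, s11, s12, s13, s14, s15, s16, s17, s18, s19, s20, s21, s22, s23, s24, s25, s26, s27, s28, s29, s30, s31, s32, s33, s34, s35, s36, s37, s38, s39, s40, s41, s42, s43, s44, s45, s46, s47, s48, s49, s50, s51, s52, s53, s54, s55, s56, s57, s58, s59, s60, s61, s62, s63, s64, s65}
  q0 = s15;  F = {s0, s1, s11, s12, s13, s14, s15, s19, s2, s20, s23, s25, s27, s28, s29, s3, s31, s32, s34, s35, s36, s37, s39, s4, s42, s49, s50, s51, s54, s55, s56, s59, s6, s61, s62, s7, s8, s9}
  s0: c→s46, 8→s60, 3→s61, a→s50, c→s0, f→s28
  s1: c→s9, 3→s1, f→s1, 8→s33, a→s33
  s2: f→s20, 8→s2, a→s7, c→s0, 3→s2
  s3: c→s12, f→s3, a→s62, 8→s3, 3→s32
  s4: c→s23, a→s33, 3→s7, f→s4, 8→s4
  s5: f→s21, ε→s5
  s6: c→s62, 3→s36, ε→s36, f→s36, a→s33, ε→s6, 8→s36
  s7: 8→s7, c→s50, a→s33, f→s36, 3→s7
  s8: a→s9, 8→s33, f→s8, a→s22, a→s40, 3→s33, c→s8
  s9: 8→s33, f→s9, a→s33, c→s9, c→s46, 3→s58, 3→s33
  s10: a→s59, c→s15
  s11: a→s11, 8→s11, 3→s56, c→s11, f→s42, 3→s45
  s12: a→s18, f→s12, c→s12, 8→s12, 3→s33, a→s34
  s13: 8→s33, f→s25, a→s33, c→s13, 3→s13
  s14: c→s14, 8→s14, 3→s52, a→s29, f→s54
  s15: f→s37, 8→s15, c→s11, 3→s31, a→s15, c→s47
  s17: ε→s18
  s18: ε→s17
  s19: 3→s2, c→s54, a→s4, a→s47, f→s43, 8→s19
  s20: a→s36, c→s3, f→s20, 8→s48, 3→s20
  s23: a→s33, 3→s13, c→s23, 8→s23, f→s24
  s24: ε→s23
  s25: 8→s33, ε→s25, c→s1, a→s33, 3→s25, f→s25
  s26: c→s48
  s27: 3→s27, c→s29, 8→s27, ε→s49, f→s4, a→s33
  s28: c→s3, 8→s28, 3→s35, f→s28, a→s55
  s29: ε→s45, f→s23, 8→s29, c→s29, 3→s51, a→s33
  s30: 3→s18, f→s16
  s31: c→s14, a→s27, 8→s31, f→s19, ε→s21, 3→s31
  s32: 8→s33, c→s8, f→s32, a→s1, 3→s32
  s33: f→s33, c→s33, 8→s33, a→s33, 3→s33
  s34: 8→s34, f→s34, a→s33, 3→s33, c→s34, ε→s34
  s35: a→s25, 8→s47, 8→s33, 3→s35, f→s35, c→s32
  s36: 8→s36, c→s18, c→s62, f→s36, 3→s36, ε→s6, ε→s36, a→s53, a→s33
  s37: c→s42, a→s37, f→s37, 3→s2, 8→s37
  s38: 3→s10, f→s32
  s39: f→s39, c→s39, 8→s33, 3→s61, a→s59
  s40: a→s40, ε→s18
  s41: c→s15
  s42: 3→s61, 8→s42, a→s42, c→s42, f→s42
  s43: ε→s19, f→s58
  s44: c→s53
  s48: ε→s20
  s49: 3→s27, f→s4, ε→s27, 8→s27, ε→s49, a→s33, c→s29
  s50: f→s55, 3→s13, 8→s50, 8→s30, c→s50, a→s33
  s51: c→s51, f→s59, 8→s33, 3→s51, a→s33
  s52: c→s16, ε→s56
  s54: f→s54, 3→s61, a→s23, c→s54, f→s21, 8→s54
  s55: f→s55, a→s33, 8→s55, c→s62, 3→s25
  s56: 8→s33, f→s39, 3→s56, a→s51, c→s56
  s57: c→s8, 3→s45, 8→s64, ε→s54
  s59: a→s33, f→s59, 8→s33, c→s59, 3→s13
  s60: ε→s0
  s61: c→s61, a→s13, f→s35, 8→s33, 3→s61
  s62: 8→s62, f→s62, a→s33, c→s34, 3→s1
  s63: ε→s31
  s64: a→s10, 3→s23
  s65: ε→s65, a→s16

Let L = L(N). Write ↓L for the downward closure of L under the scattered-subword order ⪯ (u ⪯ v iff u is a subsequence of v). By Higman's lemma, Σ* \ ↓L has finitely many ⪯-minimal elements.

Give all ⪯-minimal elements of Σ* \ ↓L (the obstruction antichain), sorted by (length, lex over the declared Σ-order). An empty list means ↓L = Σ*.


Antichain: [c38, 3aa, f3fcc3].

|Q|=66, |F|=38, |δ|=251 (23 ε).
min D↑ (37 st, q0=0, F={12}): 0:c→1,f→2,8→0,a→0,3→3 1:c→1,f→4,8→1,a→1,3→5 2:c→4,f→2,8→2,a→2,3→6 3:c→7,f→8,8→3,a→9,3→3 4:c→4,f→4,8→4,a→4,3→10 5:c→5,f→11,8→12,a→13,3→5 6:c→14,f→15,8→6,a→16,3→6 7:c→7,f→17,8→7,a→18,3→5 8:c→17,f→8,8→8,a→19,3→6 9:c→18,f→19,8→9,a→12,3→9 10:c→10,f→20,8→12,a→21,3→10 11:c→11,f→11,8→12,a→22,3→10 12:c→12,f→12,8→12,a→12,3→12 13:c→13,f→22,8→12,a→12,3→13 14:c→14,f→23,8→14,a→24,3→10 15:c→25,f→15,8→15,a→26,3→15 16:c→24,f→26,8→16,a→12,3→16 17:c→17,f→17,8→17,a→27,3→10 18:c→18,f→27,8→18,a→12,3→13 19:c→27,f→19,8→19,a→12,3→16 20:c→28,f→20,8→12,a→29,3→20 21:c→21,f→29,8→12,a→12,3→21 22:c→22,f→22,8→12,a→12,3→21 23:c→25,f→23,8→23,a→30,3→20 24:c→24,f→30,8→24,a→12,3→21 25:c→31,f→25,8→25,a→32,3→28 26:c→32,f→26,8→26,a→12,3→26 27:c→27,f→27,8→27,a→12,3→21 28:c→33,f→28,8→12,a→34,3→28 29:c→34,f→29,8→12,a→12,3→29 30:c→32,f→30,8→30,a→12,3→29 31:c→31,f→31,8→31,a→35,3→12 32:c→35,f→32,8→32,a→12,3→34 33:c→33,f→33,8→12,a→36,3→12 34:c→36,f→34,8→12,a→12,3→34 35:c→35,f→35,8→35,a→12,3→12 36:c→36,f→36,8→12,a→12,3→12 [Hopcroft].
'c38': run [56, 41, 23, 2] end={s33,s47} — reject; 3/3 single-dels accept.
'3aa': |S_i|=[56, 52, 31, 5] end={s17,s18,s33,s40,s53} rej; 3/3 del acc.
'f3fcc3': run [56, 45, 34, 26, 15, 11, 2] end={s33,s58} ∉↓L; 6/6 single-dels accept.
3 obstructions.


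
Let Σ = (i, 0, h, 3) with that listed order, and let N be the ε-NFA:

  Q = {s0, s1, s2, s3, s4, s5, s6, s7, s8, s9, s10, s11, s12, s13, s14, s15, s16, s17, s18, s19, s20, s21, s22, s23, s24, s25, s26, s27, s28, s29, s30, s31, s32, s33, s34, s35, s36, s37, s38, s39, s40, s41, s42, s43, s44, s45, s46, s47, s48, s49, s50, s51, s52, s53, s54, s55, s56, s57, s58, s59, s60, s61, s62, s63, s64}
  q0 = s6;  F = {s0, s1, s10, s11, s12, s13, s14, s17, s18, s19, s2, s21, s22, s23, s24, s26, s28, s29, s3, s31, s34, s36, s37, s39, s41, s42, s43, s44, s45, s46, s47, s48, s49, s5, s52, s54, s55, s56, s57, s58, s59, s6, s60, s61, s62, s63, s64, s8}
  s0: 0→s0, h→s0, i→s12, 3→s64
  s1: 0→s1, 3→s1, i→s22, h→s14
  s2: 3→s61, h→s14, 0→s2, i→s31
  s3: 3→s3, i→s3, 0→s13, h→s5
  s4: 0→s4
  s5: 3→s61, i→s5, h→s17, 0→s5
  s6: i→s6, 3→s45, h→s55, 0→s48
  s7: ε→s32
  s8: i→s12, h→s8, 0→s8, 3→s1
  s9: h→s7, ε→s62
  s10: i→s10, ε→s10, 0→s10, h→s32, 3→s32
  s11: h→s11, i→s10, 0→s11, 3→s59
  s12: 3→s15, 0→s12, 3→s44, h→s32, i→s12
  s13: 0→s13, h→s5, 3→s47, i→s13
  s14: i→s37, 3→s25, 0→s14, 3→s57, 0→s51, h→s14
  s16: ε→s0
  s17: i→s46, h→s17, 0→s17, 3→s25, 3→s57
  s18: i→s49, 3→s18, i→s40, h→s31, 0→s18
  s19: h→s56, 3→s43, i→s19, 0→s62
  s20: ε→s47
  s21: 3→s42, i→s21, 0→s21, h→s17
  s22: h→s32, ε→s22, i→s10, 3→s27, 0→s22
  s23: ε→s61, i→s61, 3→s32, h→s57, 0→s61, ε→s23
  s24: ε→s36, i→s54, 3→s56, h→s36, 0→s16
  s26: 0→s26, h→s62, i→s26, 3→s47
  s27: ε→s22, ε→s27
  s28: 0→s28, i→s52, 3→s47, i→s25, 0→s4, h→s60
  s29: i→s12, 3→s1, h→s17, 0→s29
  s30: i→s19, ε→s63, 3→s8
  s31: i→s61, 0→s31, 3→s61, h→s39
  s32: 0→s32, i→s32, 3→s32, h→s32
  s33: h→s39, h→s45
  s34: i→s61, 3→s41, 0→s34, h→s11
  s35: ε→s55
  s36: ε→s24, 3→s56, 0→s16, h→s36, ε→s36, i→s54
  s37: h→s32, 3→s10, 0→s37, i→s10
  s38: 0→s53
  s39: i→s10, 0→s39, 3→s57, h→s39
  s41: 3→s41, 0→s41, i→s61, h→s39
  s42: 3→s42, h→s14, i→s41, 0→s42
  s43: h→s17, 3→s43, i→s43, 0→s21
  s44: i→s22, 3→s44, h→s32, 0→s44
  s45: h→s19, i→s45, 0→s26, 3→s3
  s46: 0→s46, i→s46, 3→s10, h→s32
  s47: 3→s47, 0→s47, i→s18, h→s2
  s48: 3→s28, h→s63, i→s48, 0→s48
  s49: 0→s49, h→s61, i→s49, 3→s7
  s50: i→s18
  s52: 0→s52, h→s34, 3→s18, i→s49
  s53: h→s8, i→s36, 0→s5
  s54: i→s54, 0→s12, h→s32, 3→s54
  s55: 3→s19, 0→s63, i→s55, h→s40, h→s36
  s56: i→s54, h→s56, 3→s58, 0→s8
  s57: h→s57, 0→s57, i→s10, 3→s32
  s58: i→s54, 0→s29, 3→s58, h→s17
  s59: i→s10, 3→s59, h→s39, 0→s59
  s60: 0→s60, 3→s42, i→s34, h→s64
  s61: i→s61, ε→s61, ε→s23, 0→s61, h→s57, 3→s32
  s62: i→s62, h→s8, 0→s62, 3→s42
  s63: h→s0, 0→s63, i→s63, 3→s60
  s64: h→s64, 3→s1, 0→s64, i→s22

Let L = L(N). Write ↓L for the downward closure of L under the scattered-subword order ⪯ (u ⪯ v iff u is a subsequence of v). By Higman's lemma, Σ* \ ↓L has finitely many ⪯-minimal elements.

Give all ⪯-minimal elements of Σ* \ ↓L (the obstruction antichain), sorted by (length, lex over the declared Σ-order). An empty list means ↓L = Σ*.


min(Σ*\↓L) = [hhih, 03ii3, 33h33].

|Q|=65, |F|=48, |δ|=232 (17 ε).
min D↑ (47 st, q0=0, F={27}): 0:i→0,0→1,h→2,3→3 1:i→1,0→1,h→4,3→5 2:i→2,0→4,h→6,3→7 3:i→3,0→8,h→7,3→9 4:i→4,0→4,h→10,3→11 5:i→12,0→5,h→11,3→13 6:i→14,0→10,h→6,3→15 7:i→7,0→16,h→15,3→17 8:i→8,0→8,h→16,3→13 9:i→9,0→18,h→19,3→9 10:i→20,0→10,h→10,3→21 11:i→22,0→11,h→21,3→23 12:i→24,0→12,h→22,3→25 13:i→25,0→13,h→26,3→13 14:i→14,0→20,h→27,3→14 15:i→14,0→28,h→15,3→29 16:i→16,0→16,h→28,3→23 17:i→17,0→30,h→31,3→17 18:i→18,0→18,h→19,3→13 19:i→19,0→19,h→31,3→32 20:i→20,0→20,h→27,3→33 21:i→34,0→21,h→21,3→35 22:i→32,0→22,h→36,3→37 23:i→37,0→23,h→38,3→23 24:i→24,0→24,h→32,3→27 25:i→24,0→25,h→39,3→25 26:i→39,0→26,h→38,3→32 27:i→27,0→27,h→27,3→27 28:i→20,0→28,h→28,3→35 29:i→14,0→40,h→31,3→29 30:i→30,0→30,h→31,3→23 31:i→41,0→31,h→31,3→42 32:i→32,0→32,h→42,3→27 33:i→34,0→33,h→27,3→33 34:i→43,0→34,h→27,3→34 35:i→34,0→35,h→38,3→35 36:i→43,0→36,h→36,3→44 37:i→32,0→37,h→45,3→37 38:i→46,0→38,h→38,3→42 39:i→32,0→39,h→45,3→32 40:i→20,0→40,h→31,3→35 41:i→41,0→41,h→27,3→43 42:i→43,0→42,h→42,3→27 43:i→43,0→43,h→27,3→27 44:i→43,0→44,h→45,3→44 45:i→43,0→45,h→45,3→42 46:i→43,0→46,h→27,3→43.
'hhih': |S_i|=[57, 44, 29, 10, 1] end={s32} — reject; 4/4 single-dels accept.
'03ii3': N↓-sim [57, 46, 32, 20, 8, 2] end={s32,s7} rej; 5/5 single-dels accept.
'33h33': N↓-sim [57, 49, 36, 15, 6, 1] end={s32} — reject; 5/5 single-dels accept.
3 obstructions.


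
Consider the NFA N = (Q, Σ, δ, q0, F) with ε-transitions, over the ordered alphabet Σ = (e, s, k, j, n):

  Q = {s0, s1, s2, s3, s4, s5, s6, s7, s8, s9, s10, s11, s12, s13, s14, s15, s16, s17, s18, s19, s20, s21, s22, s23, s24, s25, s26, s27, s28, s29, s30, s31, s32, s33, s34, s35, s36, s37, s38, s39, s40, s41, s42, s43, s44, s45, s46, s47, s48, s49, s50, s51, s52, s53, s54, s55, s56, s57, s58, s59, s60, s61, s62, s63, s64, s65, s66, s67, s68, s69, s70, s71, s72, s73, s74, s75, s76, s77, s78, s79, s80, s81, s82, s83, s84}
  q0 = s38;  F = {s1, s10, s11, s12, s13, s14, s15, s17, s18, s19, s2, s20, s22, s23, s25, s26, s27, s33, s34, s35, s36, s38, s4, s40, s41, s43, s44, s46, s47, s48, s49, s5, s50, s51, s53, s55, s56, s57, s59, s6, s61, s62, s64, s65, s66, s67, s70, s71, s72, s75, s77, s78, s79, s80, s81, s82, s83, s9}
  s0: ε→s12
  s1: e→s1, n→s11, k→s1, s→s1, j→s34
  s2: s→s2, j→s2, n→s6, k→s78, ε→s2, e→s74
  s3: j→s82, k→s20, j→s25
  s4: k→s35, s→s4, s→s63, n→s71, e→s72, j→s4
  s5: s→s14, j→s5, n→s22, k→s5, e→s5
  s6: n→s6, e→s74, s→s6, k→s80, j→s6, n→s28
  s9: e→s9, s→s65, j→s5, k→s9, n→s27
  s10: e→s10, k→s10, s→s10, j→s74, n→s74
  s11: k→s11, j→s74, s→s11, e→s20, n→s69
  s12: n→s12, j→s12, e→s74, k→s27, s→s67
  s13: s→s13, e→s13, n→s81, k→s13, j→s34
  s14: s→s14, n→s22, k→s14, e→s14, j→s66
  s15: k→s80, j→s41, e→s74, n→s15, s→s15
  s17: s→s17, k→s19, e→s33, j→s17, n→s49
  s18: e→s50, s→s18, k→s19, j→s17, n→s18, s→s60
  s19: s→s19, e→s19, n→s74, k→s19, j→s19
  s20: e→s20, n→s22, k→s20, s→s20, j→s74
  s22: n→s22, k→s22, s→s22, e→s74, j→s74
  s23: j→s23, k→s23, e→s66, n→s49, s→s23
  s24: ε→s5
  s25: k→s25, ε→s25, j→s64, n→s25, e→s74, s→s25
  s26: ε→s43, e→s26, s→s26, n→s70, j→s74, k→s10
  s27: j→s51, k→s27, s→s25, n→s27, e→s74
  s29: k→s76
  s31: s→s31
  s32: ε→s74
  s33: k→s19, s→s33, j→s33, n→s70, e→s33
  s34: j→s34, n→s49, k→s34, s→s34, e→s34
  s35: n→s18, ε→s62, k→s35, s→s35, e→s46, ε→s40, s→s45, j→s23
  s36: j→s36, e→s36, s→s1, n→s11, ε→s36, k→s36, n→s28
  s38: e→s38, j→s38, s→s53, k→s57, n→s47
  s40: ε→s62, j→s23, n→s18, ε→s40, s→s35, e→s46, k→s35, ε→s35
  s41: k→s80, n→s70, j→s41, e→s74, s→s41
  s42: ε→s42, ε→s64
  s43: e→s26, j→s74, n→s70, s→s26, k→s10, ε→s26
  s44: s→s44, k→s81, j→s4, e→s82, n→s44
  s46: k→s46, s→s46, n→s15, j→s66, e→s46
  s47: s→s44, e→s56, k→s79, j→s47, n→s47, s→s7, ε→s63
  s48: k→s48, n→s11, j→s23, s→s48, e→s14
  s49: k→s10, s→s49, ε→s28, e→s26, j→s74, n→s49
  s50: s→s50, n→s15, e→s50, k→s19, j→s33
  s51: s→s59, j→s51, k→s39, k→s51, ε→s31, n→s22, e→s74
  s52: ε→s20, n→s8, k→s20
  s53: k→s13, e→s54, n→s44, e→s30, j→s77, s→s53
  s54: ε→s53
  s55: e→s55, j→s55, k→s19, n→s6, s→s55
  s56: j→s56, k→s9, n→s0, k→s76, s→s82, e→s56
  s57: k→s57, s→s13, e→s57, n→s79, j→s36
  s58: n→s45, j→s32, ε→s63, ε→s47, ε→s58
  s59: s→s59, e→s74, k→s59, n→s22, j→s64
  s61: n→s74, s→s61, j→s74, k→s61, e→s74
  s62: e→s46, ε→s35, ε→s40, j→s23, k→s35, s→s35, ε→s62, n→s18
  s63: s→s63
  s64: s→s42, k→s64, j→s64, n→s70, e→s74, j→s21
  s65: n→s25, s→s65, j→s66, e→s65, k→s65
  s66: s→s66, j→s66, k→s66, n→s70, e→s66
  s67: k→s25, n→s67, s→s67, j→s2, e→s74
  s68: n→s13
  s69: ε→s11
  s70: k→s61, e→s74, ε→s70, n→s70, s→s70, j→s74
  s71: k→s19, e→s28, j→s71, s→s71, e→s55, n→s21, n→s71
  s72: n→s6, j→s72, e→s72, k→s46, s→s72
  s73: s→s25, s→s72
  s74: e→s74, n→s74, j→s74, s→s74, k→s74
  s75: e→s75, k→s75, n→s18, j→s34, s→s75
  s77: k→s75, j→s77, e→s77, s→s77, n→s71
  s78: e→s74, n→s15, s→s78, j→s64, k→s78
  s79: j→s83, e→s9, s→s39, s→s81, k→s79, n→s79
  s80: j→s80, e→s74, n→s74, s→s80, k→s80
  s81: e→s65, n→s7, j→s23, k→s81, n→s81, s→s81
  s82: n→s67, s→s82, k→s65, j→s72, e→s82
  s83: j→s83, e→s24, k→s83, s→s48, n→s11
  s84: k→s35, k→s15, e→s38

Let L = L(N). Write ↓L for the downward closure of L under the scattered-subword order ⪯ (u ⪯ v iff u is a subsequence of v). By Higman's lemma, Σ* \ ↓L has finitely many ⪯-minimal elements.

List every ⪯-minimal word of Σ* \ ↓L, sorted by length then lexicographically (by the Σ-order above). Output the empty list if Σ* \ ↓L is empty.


|Q|=85, |F|=58, |δ|=353 (28 ε).
min D↑ (56 st, q0=0, F={31}): 0:e→0,s→1,k→2,j→0,n→3 1:e→1,s→1,k→4,j→5,n→6 2:e→2,s→4,k→2,j→7,n→8 3:e→9,s→6,k→8,j→3,n→3 4:e→4,s→4,k→4,j→10,n→11 5:e→5,s→5,k→12,j→5,n→13 6:e→14,s→6,k→11,j→15,n→6 7:e→7,s→16,k→7,j→7,n→17 8:e→18,s→11,k→8,j→19,n→8 9:e→9,s→14,k→18,j→9,n→20 10:e→10,s→10,k→10,j→10,n→21 11:e→22,s→11,k→11,j→23,n→11 12:e→12,s→12,k→12,j→10,n→24 13:e→25,s→13,k→26,j→13,n→13 14:e→14,s→14,k→22,j→27,n→28 15:e→27,s→15,k→29,j→15,n→13 16:e→16,s→16,k→16,j→10,n→17 17:e→30,s→17,k→17,j→31,n→17 18:e→18,s→22,k→18,j→32,n→33 19:e→32,s→34,k→19,j→19,n→17 20:e→31,s→28,k→33,j→20,n→20 21:e→35,s→21,k→36,j→31,n→21 22:e→22,s→22,k→22,j→37,n→38 23:e→37,s→23,k→23,j→23,n→21 24:e→39,s→24,k→26,j→40,n→24 25:e→25,s→25,k→26,j→25,n→41 26:e→26,s→26,k→26,j→26,n→31 27:e→27,s→27,k→42,j→27,n→41 28:e→31,s→28,k→38,j→43,n→28 29:e→42,s→29,k→29,j→23,n→24 30:e→30,s→30,k→30,j→31,n→44 31:e→31,s→31,k→31,j→31,n→31 32:e→32,s→45,k→32,j→32,n→44 33:e→31,s→38,k→33,j→46,n→33 34:e→45,s→34,k→34,j→23,n→17 35:e→35,s→35,k→36,j→31,n→47 36:e→36,s→36,k→36,j→31,n→31 37:e→37,s→37,k→37,j→37,n→47 38:e→31,s→38,k→38,j→48,n→38 39:e→39,s→39,k→26,j→49,n→50 40:e→49,s→40,k→26,j→40,n→21 41:e→31,s→41,k→51,j→41,n→41 42:e→42,s→42,k→42,j→37,n→50 43:e→31,s→43,k→52,j→43,n→41 44:e→31,s→44,k→44,j→31,n→44 45:e→45,s→45,k→45,j→37,n→44 46:e→31,s→53,k→46,j→46,n→44 47:e→31,s→47,k→54,j→31,n→47 48:e→31,s→48,k→48,j→48,n→47 49:e→49,s→49,k→26,j→49,n→47 50:e→31,s→50,k→51,j→55,n→50 51:e→31,s→51,k→51,j→51,n→31 52:e→31,s→52,k→52,j→48,n→50 53:e→31,s→53,k→53,j→48,n→44 54:e→31,s→54,k→54,j→31,n→31 55:e→31,s→55,k→51,j→55,n→47 [Hopcroft].
'kjnj': run [74, 55, 34, 12, 1] end={s74} rej; 4/4 single-dels accept.
'nene': |S_i|=[74, 63, 42, 23, 1] end={s74} rej; 4/4 del acc.
'sjnkn': run [74, 59, 38, 21, 5, 1] end={s74} ∉↓L; 5/5 del acc.
3 obstructions.

A = [kjnj, nene, sjnkn].


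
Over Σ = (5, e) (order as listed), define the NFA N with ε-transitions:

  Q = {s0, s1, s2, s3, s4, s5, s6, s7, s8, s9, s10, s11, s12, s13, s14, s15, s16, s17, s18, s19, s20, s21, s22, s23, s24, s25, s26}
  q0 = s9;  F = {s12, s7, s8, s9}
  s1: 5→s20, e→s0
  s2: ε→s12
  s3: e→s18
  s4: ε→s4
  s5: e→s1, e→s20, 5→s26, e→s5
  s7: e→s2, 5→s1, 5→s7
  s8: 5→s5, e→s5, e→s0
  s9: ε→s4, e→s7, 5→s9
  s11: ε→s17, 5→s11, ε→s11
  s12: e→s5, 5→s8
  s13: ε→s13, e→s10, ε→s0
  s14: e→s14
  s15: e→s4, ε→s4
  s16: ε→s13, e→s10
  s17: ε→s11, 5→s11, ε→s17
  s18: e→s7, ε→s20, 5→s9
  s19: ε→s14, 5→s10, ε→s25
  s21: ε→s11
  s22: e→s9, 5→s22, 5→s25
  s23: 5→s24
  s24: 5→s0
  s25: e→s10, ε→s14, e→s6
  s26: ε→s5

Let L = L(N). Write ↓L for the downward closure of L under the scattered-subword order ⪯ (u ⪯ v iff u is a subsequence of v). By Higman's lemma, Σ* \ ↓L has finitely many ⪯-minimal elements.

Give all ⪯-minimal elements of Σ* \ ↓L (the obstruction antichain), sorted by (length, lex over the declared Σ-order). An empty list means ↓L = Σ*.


Antichain: [eee, ee55].

|Q|=27, |F|=4, |δ|=50 (17 ε).
min D↑ (5 st, q0=0, F={4}): 0:5→0,e→1 1:5→1,e→2 2:5→3,e→4 3:5→4,e→4 4:5→4,e→4.
'eee': N↓-sim [11, 9, 8, 5] end={s0,s1,s20,s26,s5} rej; 3/3 deletions ∈↓L.
'ee55': |S_i|=[11, 9, 8, 6, 5] end={s0,s1,s20,s26,s5} rej; 4/4 del acc.
2 obstructions.


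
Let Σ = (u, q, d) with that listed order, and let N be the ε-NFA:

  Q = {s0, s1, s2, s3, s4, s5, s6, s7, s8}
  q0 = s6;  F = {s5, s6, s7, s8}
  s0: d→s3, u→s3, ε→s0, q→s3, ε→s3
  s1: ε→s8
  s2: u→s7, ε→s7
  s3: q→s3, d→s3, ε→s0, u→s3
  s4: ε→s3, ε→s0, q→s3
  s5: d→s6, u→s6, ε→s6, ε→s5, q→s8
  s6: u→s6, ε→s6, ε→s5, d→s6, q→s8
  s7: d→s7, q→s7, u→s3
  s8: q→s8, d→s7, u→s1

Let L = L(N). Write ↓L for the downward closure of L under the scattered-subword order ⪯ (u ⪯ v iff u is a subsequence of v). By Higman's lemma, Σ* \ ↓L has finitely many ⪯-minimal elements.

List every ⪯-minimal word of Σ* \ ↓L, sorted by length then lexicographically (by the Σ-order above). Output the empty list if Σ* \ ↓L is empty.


|Q|=9, |F|=4, |δ|=31 (11 ε).
min D↑ (4 st, q0=0, F={3}): 0:u→0,q→1,d→0 1:u→1,q→1,d→2 2:u→3,q→2,d→2 3:u→3,q→3,d→3.
'qdu': |S_i|=[7, 5, 3, 2] end={s0,s3} rej; 3/3 single-dels accept.
1 obstructions.

min(Σ*\↓L) = [qdu].


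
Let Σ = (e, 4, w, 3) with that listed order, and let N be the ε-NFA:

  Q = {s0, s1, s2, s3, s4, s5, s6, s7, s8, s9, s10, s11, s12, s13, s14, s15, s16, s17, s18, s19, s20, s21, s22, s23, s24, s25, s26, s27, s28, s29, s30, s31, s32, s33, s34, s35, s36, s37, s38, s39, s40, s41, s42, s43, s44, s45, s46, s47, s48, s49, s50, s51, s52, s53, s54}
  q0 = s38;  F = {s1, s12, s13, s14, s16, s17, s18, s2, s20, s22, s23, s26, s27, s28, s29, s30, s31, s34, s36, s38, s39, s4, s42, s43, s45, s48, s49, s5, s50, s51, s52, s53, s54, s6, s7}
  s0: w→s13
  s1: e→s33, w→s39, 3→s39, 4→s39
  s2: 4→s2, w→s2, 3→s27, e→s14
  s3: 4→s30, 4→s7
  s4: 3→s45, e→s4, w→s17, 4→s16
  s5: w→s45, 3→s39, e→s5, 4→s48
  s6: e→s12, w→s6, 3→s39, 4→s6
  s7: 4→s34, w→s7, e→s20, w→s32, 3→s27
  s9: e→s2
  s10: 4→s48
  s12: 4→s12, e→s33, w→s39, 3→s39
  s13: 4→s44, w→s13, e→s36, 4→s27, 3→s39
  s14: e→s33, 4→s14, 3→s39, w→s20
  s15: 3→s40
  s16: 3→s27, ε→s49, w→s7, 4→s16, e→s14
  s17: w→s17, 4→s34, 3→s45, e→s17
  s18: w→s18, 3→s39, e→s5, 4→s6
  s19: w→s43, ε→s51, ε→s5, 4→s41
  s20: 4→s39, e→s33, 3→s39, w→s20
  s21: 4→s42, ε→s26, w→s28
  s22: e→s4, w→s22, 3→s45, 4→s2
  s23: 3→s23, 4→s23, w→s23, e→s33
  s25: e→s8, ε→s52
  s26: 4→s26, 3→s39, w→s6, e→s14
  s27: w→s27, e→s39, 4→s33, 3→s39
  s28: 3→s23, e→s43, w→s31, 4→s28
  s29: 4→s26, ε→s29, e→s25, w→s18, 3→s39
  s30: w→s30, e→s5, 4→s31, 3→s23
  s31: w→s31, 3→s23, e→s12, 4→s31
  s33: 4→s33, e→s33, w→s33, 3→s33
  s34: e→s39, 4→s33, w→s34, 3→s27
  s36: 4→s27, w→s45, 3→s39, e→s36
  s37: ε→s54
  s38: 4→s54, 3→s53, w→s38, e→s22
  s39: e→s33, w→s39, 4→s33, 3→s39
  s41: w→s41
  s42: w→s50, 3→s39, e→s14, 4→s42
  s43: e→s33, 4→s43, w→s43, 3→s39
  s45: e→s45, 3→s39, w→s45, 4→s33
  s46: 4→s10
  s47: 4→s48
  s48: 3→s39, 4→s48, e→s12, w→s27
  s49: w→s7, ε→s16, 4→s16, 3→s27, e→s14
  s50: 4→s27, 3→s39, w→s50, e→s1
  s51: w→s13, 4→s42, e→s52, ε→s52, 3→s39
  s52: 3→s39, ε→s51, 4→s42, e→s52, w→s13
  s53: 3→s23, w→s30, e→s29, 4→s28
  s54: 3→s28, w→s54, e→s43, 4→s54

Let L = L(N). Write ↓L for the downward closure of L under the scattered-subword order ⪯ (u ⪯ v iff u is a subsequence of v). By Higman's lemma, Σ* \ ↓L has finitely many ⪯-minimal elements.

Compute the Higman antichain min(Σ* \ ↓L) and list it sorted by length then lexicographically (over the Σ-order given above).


|Q|=55, |F|=35, |δ|=170 (10 ε).
min D↑ (34 st, q0=0, F={16}): 0:e→1,4→2,w→0,3→3 1:e→4,4→5,w→1,3→6 2:e→7,4→2,w→2,3→8 3:e→9,4→8,w→10,3→11 4:e→4,4→12,w→13,3→6 5:e→14,4→5,w→5,3→15 6:e→6,4→16,w→6,3→17 7:e→16,4→7,w→7,3→17 8:e→7,4→8,w→18,3→11 9:e→19,4→20,w→21,3→17 10:e→22,4→18,w→10,3→11 11:e→16,4→11,w→11,3→11 12:e→14,4→12,w→23,3→15 13:e→13,4→24,w→13,3→6 14:e→16,4→14,w→25,3→17 15:e→17,4→16,w→15,3→17 16:e→16,4→16,w→16,3→16 17:e→16,4→16,w→17,3→17 18:e→26,4→18,w→18,3→11 19:e→19,4→27,w→28,3→17 20:e→14,4→20,w→29,3→17 21:e→22,4→29,w→21,3→17 22:e→22,4→30,w→6,3→17 23:e→25,4→24,w→23,3→15 24:e→17,4→16,w→24,3→15 25:e→16,4→17,w→25,3→17 26:e→16,4→26,w→17,3→17 27:e→14,4→27,w→31,3→17 28:e→32,4→15,w→28,3→17 29:e→26,4→29,w→29,3→17 30:e→26,4→30,w→15,3→17 31:e→33,4→15,w→31,3→17 32:e→32,4→15,w→6,3→17 33:e→16,4→17,w→17,3→17.
'e34': N↓-sim [40, 33, 4, 1] end={s33} — reject; 3/3 deletions ∈↓L.
'4ee': run [40, 24, 7, 1] end={s33} rej; 3/3 del acc.
'33e': N↓-sim [40, 29, 3, 1] end={s33} — reject; 3/3 del acc.
'eew44': N↓-sim [40, 33, 26, 14, 5, 1] end={s33} ∉↓L; 5/5 single-dels accept.
'3wew4': run [40, 29, 19, 9, 4, 1] end={s33} — reject; 5/5 single-dels accept.
5 minimals (antichain).

Antichain: [e34, 4ee, 33e, eew44, 3wew4].


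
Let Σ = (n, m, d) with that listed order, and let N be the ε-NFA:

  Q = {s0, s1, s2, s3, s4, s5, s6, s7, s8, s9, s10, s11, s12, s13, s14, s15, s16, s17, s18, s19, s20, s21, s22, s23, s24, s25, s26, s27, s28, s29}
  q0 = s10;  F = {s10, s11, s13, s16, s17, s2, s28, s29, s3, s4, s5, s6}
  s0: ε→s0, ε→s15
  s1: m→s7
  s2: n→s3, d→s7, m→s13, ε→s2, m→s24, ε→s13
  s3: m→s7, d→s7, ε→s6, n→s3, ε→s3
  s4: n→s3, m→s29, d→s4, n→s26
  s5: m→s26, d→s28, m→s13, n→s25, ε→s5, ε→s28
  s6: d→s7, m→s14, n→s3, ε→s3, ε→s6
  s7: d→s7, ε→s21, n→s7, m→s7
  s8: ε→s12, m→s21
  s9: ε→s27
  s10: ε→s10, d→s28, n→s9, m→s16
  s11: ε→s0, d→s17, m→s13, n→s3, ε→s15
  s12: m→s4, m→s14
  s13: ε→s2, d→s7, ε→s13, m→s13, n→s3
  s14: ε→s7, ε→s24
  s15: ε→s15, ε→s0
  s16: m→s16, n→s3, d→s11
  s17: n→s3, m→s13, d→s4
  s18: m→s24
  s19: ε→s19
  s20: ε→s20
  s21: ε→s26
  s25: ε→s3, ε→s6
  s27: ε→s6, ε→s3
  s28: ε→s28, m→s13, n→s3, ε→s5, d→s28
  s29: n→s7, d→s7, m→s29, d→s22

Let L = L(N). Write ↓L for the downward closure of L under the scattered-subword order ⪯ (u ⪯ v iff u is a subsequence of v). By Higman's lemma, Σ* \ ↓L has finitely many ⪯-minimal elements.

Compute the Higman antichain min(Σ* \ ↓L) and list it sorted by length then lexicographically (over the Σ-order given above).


|Q|=30, |F|=12, |δ|=79 (31 ε).
min D↑ (10 st, q0=0, F={4}): 0:n→1,m→2,d→3 1:n→1,m→4,d→4 2:n→1,m→2,d→5 3:n→1,m→6,d→3 4:n→4,m→4,d→4 5:n→1,m→6,d→7 6:n→1,m→6,d→4 7:n→1,m→6,d→8 8:n→1,m→9,d→8 9:n→4,m→9,d→4.
'nm': |S_i|=[23, 10, 5] end={s14,s21,s24,s26,s7} — reject; 2/2 deletions ∈↓L.
'nd': |S_i|=[23, 10, 3] end={s21,s26,s7} rej; 2/2 deletions ∈↓L.
'dmd': run [23, 19, 11, 4] end={s21,s22,s26,s7} rej; 3/3 deletions ∈↓L.
'mdddmn': run [23, 17, 16, 13, 10, 7, 3] end={s21,s26,s7} ∉↓L; 6/6 del acc.
4 words, ⪯-incomp.

Antichain: [nm, nd, dmd, mdddmn].


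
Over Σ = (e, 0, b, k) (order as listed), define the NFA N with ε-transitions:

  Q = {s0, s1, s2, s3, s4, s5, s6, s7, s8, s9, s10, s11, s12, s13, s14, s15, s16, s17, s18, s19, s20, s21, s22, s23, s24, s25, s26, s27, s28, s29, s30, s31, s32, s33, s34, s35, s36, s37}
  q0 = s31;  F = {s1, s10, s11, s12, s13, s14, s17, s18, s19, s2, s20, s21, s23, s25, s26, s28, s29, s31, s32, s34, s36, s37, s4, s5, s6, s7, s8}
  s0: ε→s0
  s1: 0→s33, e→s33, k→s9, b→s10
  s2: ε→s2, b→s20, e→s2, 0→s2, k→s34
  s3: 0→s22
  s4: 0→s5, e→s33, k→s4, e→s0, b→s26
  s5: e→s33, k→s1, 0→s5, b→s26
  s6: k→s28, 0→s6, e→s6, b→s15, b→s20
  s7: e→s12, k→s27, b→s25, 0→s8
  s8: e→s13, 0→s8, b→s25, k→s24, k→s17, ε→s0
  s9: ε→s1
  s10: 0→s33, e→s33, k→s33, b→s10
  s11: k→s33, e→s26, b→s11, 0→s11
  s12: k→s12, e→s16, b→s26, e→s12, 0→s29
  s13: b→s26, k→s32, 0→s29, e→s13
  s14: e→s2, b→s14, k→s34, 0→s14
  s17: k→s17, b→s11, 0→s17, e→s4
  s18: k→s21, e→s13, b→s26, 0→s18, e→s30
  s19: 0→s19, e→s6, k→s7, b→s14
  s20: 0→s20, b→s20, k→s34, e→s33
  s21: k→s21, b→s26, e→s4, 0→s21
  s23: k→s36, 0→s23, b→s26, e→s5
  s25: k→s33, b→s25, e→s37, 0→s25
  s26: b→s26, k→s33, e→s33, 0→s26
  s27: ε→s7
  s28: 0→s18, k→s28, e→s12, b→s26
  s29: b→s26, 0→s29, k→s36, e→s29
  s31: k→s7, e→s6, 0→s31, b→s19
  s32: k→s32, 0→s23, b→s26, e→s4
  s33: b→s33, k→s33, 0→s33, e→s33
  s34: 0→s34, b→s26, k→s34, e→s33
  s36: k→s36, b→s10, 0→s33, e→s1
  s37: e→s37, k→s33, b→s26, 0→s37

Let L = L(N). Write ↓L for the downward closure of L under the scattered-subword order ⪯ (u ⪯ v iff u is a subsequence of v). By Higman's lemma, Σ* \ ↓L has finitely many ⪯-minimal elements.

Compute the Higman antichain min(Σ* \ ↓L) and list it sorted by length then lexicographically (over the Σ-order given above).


min(Σ*\↓L) = [ebe, kbk, bbke, ke0k0, k0kee].

|Q|=38, |F|=27, |δ|=123 (5 ε).
min D↑ (28 st, q0=0, F={10}): 0:e→1,0→0,b→2,k→3 1:e→1,0→1,b→4,k→5 2:e→1,0→2,b→6,k→3 3:e→7,0→8,b→9,k→3 4:e→10,0→4,b→4,k→11 5:e→7,0→12,b→13,k→5 6:e→14,0→6,b→6,k→11 7:e→7,0→15,b→13,k→7 8:e→16,0→8,b→9,k→17 9:e→18,0→9,b→9,k→10 10:e→10,0→10,b→10,k→10 11:e→10,0→11,b→13,k→11 12:e→16,0→12,b→13,k→19 13:e→10,0→13,b→13,k→10 14:e→14,0→14,b→4,k→11 15:e→15,0→15,b→13,k→20 16:e→16,0→15,b→13,k→21 17:e→22,0→17,b→23,k→17 18:e→18,0→18,b→13,k→10 19:e→22,0→19,b→13,k→19 20:e→24,0→10,b→25,k→20 21:e→22,0→26,b→13,k→21 22:e→10,0→27,b→13,k→22 23:e→13,0→23,b→23,k→10 24:e→10,0→10,b→25,k→24 25:e→10,0→10,b→25,k→10 26:e→27,0→26,b→13,k→20 27:e→10,0→27,b→13,k→24 (ε-aug+det+¬).
'ebe': run [35, 25, 6, 1] end={s33} ∉↓L; 3/3 deletions ∈↓L.
'kbk': |S_i|=[35, 28, 6, 1] end={s33} rej; 3/3 deletions ∈↓L.
'bbke': N↓-sim [35, 34, 11, 3, 1] end={s33} rej; 4/4 del acc.
'ke0k0': N↓-sim [35, 28, 17, 10, 5, 1] end={s33} ∉↓L; 5/5 del acc.
'k0kee': run [35, 28, 23, 16, 8, 2] end={s0,s33} — reject; 5/5 deletions ∈↓L.
5 words, ⪯-incomp.


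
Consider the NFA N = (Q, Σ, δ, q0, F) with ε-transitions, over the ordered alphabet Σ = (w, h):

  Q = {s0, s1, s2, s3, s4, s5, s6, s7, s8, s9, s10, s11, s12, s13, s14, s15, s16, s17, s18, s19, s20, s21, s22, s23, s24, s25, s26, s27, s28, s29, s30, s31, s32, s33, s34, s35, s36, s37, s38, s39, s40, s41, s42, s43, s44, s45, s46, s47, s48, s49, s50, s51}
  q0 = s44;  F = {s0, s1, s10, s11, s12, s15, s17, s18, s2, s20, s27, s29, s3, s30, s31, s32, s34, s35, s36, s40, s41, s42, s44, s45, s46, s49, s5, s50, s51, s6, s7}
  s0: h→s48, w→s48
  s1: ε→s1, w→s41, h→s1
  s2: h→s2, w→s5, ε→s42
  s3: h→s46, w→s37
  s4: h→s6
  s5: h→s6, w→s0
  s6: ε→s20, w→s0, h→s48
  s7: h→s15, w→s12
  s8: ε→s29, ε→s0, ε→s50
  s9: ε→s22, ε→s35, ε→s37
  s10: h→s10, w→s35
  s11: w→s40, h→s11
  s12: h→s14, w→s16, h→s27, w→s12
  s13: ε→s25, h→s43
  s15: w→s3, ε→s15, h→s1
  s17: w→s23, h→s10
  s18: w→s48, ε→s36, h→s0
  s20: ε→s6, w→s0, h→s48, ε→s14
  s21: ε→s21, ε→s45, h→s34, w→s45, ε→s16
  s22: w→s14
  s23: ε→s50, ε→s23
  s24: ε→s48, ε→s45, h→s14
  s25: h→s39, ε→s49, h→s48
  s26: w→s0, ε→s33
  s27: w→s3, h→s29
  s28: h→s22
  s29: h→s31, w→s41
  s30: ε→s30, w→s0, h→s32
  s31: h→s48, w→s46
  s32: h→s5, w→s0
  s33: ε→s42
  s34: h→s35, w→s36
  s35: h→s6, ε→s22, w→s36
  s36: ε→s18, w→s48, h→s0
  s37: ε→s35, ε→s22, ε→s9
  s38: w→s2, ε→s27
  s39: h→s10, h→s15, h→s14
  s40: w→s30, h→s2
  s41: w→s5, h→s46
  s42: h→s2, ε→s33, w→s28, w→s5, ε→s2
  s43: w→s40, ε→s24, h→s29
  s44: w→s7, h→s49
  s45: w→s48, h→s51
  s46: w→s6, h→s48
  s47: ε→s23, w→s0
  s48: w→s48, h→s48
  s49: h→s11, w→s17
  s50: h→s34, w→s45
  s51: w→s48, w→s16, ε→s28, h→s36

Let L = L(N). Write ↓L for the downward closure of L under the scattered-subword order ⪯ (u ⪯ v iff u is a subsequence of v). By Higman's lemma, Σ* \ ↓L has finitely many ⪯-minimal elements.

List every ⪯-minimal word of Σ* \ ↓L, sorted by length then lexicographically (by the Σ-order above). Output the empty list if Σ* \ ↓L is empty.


|Q|=52, |F|=31, |δ|=121 (36 ε).
min D↑ (29 st, q0=0, F={24}): 0:w→1,h→2 1:w→3,h→4 2:w→5,h→6 3:w→3,h→7 4:w→8,h→9 5:w→10,h→11 6:w→12,h→6 7:w→8,h→13 8:w→14,h→15 9:w→16,h→9 10:w→17,h→18 11:w→14,h→11 12:w→19,h→20 13:w→16,h→21 14:w→22,h→23 15:w→23,h→24 16:w→25,h→15 17:w→24,h→26 18:w→22,h→14 19:w→27,h→28 20:w→25,h→20 21:w→15,h→24 22:w→24,h→27 23:w→27,h→24 24:w→24,h→24 25:w→27,h→23 26:w→24,h→22 27:w→24,h→24 28:w→27,h→25 (ε-aug+det+¬).
'whwhh': |S_i|=[40, 37, 29, 17, 7, 1] end={s48} — reject; 5/5 single-dels accept.
'hwwww': run [40, 37, 30, 21, 10, 3] end={s14,s16,s48} ∉↓L; 5/5 del acc.
'wwhhhh': |S_i|=[40, 37, 28, 23, 14, 7, 1] end={s48} — reject; 6/6 deletions ∈↓L.
'hhwwwh': N↓-sim [40, 37, 27, 20, 12, 3, 1] end={s48} rej; 6/6 single-dels accept.
4 minimals (antichain).

min(Σ*\↓L) = [whwhh, hwwww, wwhhhh, hhwwwh].
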